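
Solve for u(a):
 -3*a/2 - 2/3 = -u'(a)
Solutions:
 u(a) = C1 + 3*a^2/4 + 2*a/3


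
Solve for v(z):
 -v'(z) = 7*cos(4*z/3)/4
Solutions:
 v(z) = C1 - 21*sin(4*z/3)/16


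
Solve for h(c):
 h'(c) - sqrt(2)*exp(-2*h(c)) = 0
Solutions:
 h(c) = log(-sqrt(C1 + 2*sqrt(2)*c))
 h(c) = log(C1 + 2*sqrt(2)*c)/2


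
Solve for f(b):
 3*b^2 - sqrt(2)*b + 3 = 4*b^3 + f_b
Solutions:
 f(b) = C1 - b^4 + b^3 - sqrt(2)*b^2/2 + 3*b


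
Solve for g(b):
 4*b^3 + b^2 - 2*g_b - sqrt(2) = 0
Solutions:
 g(b) = C1 + b^4/2 + b^3/6 - sqrt(2)*b/2


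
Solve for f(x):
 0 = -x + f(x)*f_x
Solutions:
 f(x) = -sqrt(C1 + x^2)
 f(x) = sqrt(C1 + x^2)


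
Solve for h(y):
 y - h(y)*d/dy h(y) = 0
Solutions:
 h(y) = -sqrt(C1 + y^2)
 h(y) = sqrt(C1 + y^2)


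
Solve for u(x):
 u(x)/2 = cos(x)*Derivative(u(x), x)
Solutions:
 u(x) = C1*(sin(x) + 1)^(1/4)/(sin(x) - 1)^(1/4)


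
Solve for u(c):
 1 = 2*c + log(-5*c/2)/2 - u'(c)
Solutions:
 u(c) = C1 + c^2 + c*log(-c)/2 + c*(-3/2 - log(2) + log(10)/2)


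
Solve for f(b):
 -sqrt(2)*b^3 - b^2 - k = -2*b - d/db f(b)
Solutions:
 f(b) = C1 + sqrt(2)*b^4/4 + b^3/3 - b^2 + b*k


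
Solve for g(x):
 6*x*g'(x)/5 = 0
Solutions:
 g(x) = C1


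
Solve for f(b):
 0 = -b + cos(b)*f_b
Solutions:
 f(b) = C1 + Integral(b/cos(b), b)


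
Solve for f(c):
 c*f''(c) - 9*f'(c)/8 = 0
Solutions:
 f(c) = C1 + C2*c^(17/8)


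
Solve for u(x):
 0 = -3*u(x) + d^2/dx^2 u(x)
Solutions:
 u(x) = C1*exp(-sqrt(3)*x) + C2*exp(sqrt(3)*x)


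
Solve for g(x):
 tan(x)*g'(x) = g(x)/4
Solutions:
 g(x) = C1*sin(x)^(1/4)


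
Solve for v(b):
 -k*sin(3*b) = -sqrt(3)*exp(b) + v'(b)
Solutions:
 v(b) = C1 + k*cos(3*b)/3 + sqrt(3)*exp(b)


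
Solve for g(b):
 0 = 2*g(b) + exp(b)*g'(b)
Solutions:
 g(b) = C1*exp(2*exp(-b))


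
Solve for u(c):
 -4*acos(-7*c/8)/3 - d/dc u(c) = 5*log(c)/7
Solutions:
 u(c) = C1 - 5*c*log(c)/7 - 4*c*acos(-7*c/8)/3 + 5*c/7 - 4*sqrt(64 - 49*c^2)/21


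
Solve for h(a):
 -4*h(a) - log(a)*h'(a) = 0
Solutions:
 h(a) = C1*exp(-4*li(a))


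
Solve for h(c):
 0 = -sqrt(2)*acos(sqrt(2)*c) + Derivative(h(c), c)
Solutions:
 h(c) = C1 + sqrt(2)*(c*acos(sqrt(2)*c) - sqrt(2)*sqrt(1 - 2*c^2)/2)


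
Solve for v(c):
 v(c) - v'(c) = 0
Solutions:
 v(c) = C1*exp(c)


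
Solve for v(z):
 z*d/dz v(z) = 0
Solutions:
 v(z) = C1


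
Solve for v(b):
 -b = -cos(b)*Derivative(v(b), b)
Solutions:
 v(b) = C1 + Integral(b/cos(b), b)


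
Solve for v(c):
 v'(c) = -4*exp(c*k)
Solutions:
 v(c) = C1 - 4*exp(c*k)/k


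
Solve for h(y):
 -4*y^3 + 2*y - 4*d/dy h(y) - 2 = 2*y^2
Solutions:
 h(y) = C1 - y^4/4 - y^3/6 + y^2/4 - y/2


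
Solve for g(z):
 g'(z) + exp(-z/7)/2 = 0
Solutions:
 g(z) = C1 + 7*exp(-z/7)/2


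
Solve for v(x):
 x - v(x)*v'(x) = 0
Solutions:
 v(x) = -sqrt(C1 + x^2)
 v(x) = sqrt(C1 + x^2)


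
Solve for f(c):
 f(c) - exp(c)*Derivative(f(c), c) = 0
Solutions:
 f(c) = C1*exp(-exp(-c))


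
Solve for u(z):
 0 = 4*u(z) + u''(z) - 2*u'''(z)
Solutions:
 u(z) = C1*exp(z*(-(12*sqrt(327) + 217)^(1/3) - 1/(12*sqrt(327) + 217)^(1/3) + 2)/12)*sin(sqrt(3)*z*(-(12*sqrt(327) + 217)^(1/3) + (12*sqrt(327) + 217)^(-1/3))/12) + C2*exp(z*(-(12*sqrt(327) + 217)^(1/3) - 1/(12*sqrt(327) + 217)^(1/3) + 2)/12)*cos(sqrt(3)*z*(-(12*sqrt(327) + 217)^(1/3) + (12*sqrt(327) + 217)^(-1/3))/12) + C3*exp(z*((12*sqrt(327) + 217)^(-1/3) + 1 + (12*sqrt(327) + 217)^(1/3))/6)


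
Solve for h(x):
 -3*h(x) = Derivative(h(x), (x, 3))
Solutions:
 h(x) = C3*exp(-3^(1/3)*x) + (C1*sin(3^(5/6)*x/2) + C2*cos(3^(5/6)*x/2))*exp(3^(1/3)*x/2)


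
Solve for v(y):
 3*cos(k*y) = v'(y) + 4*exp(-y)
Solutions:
 v(y) = C1 + 4*exp(-y) + 3*sin(k*y)/k


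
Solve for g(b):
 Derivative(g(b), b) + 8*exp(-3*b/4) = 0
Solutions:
 g(b) = C1 + 32*exp(-3*b/4)/3


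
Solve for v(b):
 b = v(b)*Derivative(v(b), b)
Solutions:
 v(b) = -sqrt(C1 + b^2)
 v(b) = sqrt(C1 + b^2)


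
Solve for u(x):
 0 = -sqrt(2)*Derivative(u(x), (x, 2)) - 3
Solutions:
 u(x) = C1 + C2*x - 3*sqrt(2)*x^2/4


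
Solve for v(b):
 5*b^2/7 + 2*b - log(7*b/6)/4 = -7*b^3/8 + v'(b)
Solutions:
 v(b) = C1 + 7*b^4/32 + 5*b^3/21 + b^2 - b*log(b)/4 - b*log(7)/4 + b/4 + b*log(6)/4


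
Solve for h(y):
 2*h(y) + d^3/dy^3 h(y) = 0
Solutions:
 h(y) = C3*exp(-2^(1/3)*y) + (C1*sin(2^(1/3)*sqrt(3)*y/2) + C2*cos(2^(1/3)*sqrt(3)*y/2))*exp(2^(1/3)*y/2)


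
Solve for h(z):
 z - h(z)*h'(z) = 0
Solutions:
 h(z) = -sqrt(C1 + z^2)
 h(z) = sqrt(C1 + z^2)


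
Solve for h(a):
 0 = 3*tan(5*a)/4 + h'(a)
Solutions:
 h(a) = C1 + 3*log(cos(5*a))/20


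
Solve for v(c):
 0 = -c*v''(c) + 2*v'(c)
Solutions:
 v(c) = C1 + C2*c^3


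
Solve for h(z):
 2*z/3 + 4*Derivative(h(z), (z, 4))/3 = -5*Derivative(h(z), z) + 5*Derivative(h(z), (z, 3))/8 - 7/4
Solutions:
 h(z) = C1 + C2*exp(z*(5*5^(2/3)/(64*sqrt(36714) + 12263)^(1/3) + 10 + 5^(1/3)*(64*sqrt(36714) + 12263)^(1/3))/64)*sin(sqrt(3)*5^(1/3)*z*(-(64*sqrt(36714) + 12263)^(1/3) + 5*5^(1/3)/(64*sqrt(36714) + 12263)^(1/3))/64) + C3*exp(z*(5*5^(2/3)/(64*sqrt(36714) + 12263)^(1/3) + 10 + 5^(1/3)*(64*sqrt(36714) + 12263)^(1/3))/64)*cos(sqrt(3)*5^(1/3)*z*(-(64*sqrt(36714) + 12263)^(1/3) + 5*5^(1/3)/(64*sqrt(36714) + 12263)^(1/3))/64) + C4*exp(z*(-5^(1/3)*(64*sqrt(36714) + 12263)^(1/3) - 5*5^(2/3)/(64*sqrt(36714) + 12263)^(1/3) + 5)/32) - z^2/15 - 7*z/20


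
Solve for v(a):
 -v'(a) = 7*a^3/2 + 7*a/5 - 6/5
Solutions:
 v(a) = C1 - 7*a^4/8 - 7*a^2/10 + 6*a/5


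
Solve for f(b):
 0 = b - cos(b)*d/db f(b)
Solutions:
 f(b) = C1 + Integral(b/cos(b), b)


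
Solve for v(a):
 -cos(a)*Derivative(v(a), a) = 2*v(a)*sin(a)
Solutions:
 v(a) = C1*cos(a)^2


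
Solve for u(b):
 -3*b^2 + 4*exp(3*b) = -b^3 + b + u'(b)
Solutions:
 u(b) = C1 + b^4/4 - b^3 - b^2/2 + 4*exp(3*b)/3


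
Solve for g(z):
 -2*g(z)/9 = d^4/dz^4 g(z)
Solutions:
 g(z) = (C1*sin(2^(3/4)*sqrt(3)*z/6) + C2*cos(2^(3/4)*sqrt(3)*z/6))*exp(-2^(3/4)*sqrt(3)*z/6) + (C3*sin(2^(3/4)*sqrt(3)*z/6) + C4*cos(2^(3/4)*sqrt(3)*z/6))*exp(2^(3/4)*sqrt(3)*z/6)


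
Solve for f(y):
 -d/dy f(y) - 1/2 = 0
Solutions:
 f(y) = C1 - y/2


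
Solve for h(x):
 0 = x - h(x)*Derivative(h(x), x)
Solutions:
 h(x) = -sqrt(C1 + x^2)
 h(x) = sqrt(C1 + x^2)


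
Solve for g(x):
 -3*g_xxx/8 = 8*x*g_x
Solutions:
 g(x) = C1 + Integral(C2*airyai(-4*3^(2/3)*x/3) + C3*airybi(-4*3^(2/3)*x/3), x)


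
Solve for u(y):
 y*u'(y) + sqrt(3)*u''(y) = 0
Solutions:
 u(y) = C1 + C2*erf(sqrt(2)*3^(3/4)*y/6)


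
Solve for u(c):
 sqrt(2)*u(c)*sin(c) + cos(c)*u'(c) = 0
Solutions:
 u(c) = C1*cos(c)^(sqrt(2))


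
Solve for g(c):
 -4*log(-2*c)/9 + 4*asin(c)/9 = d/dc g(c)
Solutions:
 g(c) = C1 - 4*c*log(-c)/9 + 4*c*asin(c)/9 - 4*c*log(2)/9 + 4*c/9 + 4*sqrt(1 - c^2)/9


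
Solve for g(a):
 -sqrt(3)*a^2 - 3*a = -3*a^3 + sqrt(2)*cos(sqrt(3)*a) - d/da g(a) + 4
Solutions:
 g(a) = C1 - 3*a^4/4 + sqrt(3)*a^3/3 + 3*a^2/2 + 4*a + sqrt(6)*sin(sqrt(3)*a)/3


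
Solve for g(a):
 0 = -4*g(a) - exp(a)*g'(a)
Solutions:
 g(a) = C1*exp(4*exp(-a))


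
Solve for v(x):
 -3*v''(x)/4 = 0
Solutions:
 v(x) = C1 + C2*x


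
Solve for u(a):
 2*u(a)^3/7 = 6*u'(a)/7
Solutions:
 u(a) = -sqrt(6)*sqrt(-1/(C1 + a))/2
 u(a) = sqrt(6)*sqrt(-1/(C1 + a))/2


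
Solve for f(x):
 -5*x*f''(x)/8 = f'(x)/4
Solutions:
 f(x) = C1 + C2*x^(3/5)


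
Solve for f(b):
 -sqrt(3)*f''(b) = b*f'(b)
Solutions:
 f(b) = C1 + C2*erf(sqrt(2)*3^(3/4)*b/6)


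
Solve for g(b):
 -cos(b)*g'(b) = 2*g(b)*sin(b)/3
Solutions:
 g(b) = C1*cos(b)^(2/3)


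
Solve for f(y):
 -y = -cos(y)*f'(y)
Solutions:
 f(y) = C1 + Integral(y/cos(y), y)


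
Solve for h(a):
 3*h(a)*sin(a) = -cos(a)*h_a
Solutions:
 h(a) = C1*cos(a)^3


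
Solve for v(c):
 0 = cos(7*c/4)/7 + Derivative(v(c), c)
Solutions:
 v(c) = C1 - 4*sin(7*c/4)/49


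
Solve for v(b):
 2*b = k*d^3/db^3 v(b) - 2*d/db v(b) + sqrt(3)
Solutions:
 v(b) = C1 + C2*exp(-sqrt(2)*b*sqrt(1/k)) + C3*exp(sqrt(2)*b*sqrt(1/k)) - b^2/2 + sqrt(3)*b/2


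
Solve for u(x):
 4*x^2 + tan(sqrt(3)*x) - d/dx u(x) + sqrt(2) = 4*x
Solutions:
 u(x) = C1 + 4*x^3/3 - 2*x^2 + sqrt(2)*x - sqrt(3)*log(cos(sqrt(3)*x))/3


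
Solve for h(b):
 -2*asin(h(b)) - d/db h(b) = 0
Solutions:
 Integral(1/asin(_y), (_y, h(b))) = C1 - 2*b


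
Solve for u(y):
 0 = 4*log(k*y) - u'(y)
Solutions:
 u(y) = C1 + 4*y*log(k*y) - 4*y


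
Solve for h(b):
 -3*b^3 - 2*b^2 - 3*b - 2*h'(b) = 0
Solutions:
 h(b) = C1 - 3*b^4/8 - b^3/3 - 3*b^2/4


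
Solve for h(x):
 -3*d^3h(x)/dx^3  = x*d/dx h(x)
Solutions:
 h(x) = C1 + Integral(C2*airyai(-3^(2/3)*x/3) + C3*airybi(-3^(2/3)*x/3), x)


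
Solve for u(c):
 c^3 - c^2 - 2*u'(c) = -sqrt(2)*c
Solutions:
 u(c) = C1 + c^4/8 - c^3/6 + sqrt(2)*c^2/4


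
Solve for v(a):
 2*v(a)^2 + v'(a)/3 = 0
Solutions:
 v(a) = 1/(C1 + 6*a)


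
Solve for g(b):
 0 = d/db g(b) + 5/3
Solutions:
 g(b) = C1 - 5*b/3


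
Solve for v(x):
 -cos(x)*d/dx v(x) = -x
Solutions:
 v(x) = C1 + Integral(x/cos(x), x)


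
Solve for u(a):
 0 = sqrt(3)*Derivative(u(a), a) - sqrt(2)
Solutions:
 u(a) = C1 + sqrt(6)*a/3


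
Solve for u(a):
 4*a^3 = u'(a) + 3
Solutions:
 u(a) = C1 + a^4 - 3*a


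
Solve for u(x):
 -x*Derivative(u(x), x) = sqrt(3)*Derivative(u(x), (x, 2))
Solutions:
 u(x) = C1 + C2*erf(sqrt(2)*3^(3/4)*x/6)


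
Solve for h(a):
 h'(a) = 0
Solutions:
 h(a) = C1


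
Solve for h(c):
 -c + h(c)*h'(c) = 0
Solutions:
 h(c) = -sqrt(C1 + c^2)
 h(c) = sqrt(C1 + c^2)


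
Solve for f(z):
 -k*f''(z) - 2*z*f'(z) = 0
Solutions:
 f(z) = C1 + C2*sqrt(k)*erf(z*sqrt(1/k))


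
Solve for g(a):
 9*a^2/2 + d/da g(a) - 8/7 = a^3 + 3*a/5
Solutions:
 g(a) = C1 + a^4/4 - 3*a^3/2 + 3*a^2/10 + 8*a/7


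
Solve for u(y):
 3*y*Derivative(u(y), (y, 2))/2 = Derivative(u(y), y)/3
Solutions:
 u(y) = C1 + C2*y^(11/9)


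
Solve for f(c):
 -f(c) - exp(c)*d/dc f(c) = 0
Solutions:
 f(c) = C1*exp(exp(-c))


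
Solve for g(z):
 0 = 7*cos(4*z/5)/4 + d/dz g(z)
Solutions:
 g(z) = C1 - 35*sin(4*z/5)/16


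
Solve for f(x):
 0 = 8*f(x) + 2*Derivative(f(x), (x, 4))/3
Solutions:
 f(x) = (C1*sin(3^(1/4)*x) + C2*cos(3^(1/4)*x))*exp(-3^(1/4)*x) + (C3*sin(3^(1/4)*x) + C4*cos(3^(1/4)*x))*exp(3^(1/4)*x)


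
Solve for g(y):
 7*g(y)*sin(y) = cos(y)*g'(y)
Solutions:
 g(y) = C1/cos(y)^7


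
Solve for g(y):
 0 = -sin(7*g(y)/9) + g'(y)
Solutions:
 -y + 9*log(cos(7*g(y)/9) - 1)/14 - 9*log(cos(7*g(y)/9) + 1)/14 = C1


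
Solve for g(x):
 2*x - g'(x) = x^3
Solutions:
 g(x) = C1 - x^4/4 + x^2


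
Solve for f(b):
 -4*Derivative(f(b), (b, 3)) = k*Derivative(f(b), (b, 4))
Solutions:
 f(b) = C1 + C2*b + C3*b^2 + C4*exp(-4*b/k)


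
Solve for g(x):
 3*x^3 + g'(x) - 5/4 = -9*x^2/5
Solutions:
 g(x) = C1 - 3*x^4/4 - 3*x^3/5 + 5*x/4


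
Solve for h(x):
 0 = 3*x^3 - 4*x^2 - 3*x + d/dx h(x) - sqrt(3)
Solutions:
 h(x) = C1 - 3*x^4/4 + 4*x^3/3 + 3*x^2/2 + sqrt(3)*x


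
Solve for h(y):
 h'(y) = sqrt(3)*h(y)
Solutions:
 h(y) = C1*exp(sqrt(3)*y)


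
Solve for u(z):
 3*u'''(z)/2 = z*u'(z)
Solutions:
 u(z) = C1 + Integral(C2*airyai(2^(1/3)*3^(2/3)*z/3) + C3*airybi(2^(1/3)*3^(2/3)*z/3), z)


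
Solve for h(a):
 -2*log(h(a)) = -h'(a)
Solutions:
 li(h(a)) = C1 + 2*a


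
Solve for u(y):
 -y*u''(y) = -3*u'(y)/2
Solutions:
 u(y) = C1 + C2*y^(5/2)


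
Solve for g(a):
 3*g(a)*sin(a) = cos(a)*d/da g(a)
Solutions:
 g(a) = C1/cos(a)^3


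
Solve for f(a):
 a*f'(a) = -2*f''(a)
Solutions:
 f(a) = C1 + C2*erf(a/2)


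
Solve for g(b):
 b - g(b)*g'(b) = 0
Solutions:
 g(b) = -sqrt(C1 + b^2)
 g(b) = sqrt(C1 + b^2)


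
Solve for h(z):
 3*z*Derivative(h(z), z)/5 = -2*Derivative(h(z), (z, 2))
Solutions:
 h(z) = C1 + C2*erf(sqrt(15)*z/10)


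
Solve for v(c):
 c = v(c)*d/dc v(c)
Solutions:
 v(c) = -sqrt(C1 + c^2)
 v(c) = sqrt(C1 + c^2)


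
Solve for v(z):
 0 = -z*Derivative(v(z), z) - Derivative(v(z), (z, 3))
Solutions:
 v(z) = C1 + Integral(C2*airyai(-z) + C3*airybi(-z), z)


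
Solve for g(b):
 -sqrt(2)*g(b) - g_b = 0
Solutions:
 g(b) = C1*exp(-sqrt(2)*b)


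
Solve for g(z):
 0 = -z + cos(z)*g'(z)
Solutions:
 g(z) = C1 + Integral(z/cos(z), z)


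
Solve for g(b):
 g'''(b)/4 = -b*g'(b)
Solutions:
 g(b) = C1 + Integral(C2*airyai(-2^(2/3)*b) + C3*airybi(-2^(2/3)*b), b)


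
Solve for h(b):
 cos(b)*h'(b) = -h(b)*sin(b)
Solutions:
 h(b) = C1*cos(b)


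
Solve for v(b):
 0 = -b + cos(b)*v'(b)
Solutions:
 v(b) = C1 + Integral(b/cos(b), b)


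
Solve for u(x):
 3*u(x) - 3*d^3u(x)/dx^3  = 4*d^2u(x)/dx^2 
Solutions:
 u(x) = C1*exp(-x*(32*2^(1/3)/(27*sqrt(473) + 601)^(1/3) + 16 + 2^(2/3)*(27*sqrt(473) + 601)^(1/3))/36)*sin(2^(1/3)*sqrt(3)*x*(-2^(1/3)*(27*sqrt(473) + 601)^(1/3) + 32/(27*sqrt(473) + 601)^(1/3))/36) + C2*exp(-x*(32*2^(1/3)/(27*sqrt(473) + 601)^(1/3) + 16 + 2^(2/3)*(27*sqrt(473) + 601)^(1/3))/36)*cos(2^(1/3)*sqrt(3)*x*(-2^(1/3)*(27*sqrt(473) + 601)^(1/3) + 32/(27*sqrt(473) + 601)^(1/3))/36) + C3*exp(x*(-8 + 32*2^(1/3)/(27*sqrt(473) + 601)^(1/3) + 2^(2/3)*(27*sqrt(473) + 601)^(1/3))/18)


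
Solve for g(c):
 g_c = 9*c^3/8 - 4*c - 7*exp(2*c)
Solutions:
 g(c) = C1 + 9*c^4/32 - 2*c^2 - 7*exp(2*c)/2


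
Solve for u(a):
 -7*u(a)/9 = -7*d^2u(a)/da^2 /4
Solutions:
 u(a) = C1*exp(-2*a/3) + C2*exp(2*a/3)


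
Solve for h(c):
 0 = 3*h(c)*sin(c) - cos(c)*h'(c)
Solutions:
 h(c) = C1/cos(c)^3


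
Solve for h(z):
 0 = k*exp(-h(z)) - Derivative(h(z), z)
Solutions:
 h(z) = log(C1 + k*z)


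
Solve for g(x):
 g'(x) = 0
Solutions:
 g(x) = C1


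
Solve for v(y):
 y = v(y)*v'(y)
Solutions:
 v(y) = -sqrt(C1 + y^2)
 v(y) = sqrt(C1 + y^2)


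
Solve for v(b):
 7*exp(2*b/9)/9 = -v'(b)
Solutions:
 v(b) = C1 - 7*exp(2*b/9)/2


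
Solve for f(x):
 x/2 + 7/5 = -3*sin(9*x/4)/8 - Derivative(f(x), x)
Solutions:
 f(x) = C1 - x^2/4 - 7*x/5 + cos(9*x/4)/6


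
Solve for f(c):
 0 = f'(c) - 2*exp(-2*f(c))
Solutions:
 f(c) = log(-sqrt(C1 + 4*c))
 f(c) = log(C1 + 4*c)/2


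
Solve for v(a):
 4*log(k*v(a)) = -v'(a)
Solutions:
 li(k*v(a))/k = C1 - 4*a


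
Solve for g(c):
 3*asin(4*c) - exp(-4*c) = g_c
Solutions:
 g(c) = C1 + 3*c*asin(4*c) + 3*sqrt(1 - 16*c^2)/4 + exp(-4*c)/4


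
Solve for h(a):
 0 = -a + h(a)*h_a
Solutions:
 h(a) = -sqrt(C1 + a^2)
 h(a) = sqrt(C1 + a^2)


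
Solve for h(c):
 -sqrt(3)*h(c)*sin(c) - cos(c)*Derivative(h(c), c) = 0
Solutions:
 h(c) = C1*cos(c)^(sqrt(3))


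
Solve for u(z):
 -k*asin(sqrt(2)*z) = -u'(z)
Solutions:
 u(z) = C1 + k*(z*asin(sqrt(2)*z) + sqrt(2)*sqrt(1 - 2*z^2)/2)


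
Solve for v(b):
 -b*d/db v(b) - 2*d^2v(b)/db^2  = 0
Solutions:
 v(b) = C1 + C2*erf(b/2)


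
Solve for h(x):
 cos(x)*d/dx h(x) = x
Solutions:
 h(x) = C1 + Integral(x/cos(x), x)


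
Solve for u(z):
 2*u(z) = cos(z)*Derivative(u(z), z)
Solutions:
 u(z) = C1*(sin(z) + 1)/(sin(z) - 1)


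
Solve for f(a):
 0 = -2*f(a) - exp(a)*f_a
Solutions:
 f(a) = C1*exp(2*exp(-a))


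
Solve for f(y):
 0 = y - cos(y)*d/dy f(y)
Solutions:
 f(y) = C1 + Integral(y/cos(y), y)


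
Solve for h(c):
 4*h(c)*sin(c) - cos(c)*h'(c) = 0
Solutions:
 h(c) = C1/cos(c)^4


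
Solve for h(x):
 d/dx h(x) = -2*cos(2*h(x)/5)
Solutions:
 2*x - 5*log(sin(2*h(x)/5) - 1)/4 + 5*log(sin(2*h(x)/5) + 1)/4 = C1


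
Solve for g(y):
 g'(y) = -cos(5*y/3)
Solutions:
 g(y) = C1 - 3*sin(5*y/3)/5


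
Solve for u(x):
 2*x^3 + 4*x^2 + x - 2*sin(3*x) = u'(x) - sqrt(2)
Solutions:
 u(x) = C1 + x^4/2 + 4*x^3/3 + x^2/2 + sqrt(2)*x + 2*cos(3*x)/3


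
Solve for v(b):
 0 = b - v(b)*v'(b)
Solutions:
 v(b) = -sqrt(C1 + b^2)
 v(b) = sqrt(C1 + b^2)


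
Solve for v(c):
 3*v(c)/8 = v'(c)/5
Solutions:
 v(c) = C1*exp(15*c/8)


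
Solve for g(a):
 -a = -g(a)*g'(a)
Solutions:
 g(a) = -sqrt(C1 + a^2)
 g(a) = sqrt(C1 + a^2)


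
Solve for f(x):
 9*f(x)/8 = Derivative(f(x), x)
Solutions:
 f(x) = C1*exp(9*x/8)


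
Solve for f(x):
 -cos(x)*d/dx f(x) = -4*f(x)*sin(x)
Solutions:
 f(x) = C1/cos(x)^4


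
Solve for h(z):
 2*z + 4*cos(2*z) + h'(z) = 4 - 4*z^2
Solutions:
 h(z) = C1 - 4*z^3/3 - z^2 + 4*z - 4*sin(z)*cos(z)


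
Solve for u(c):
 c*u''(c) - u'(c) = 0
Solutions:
 u(c) = C1 + C2*c^2


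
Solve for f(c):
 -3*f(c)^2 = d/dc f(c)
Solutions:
 f(c) = 1/(C1 + 3*c)


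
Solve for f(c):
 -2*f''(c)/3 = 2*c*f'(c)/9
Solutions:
 f(c) = C1 + C2*erf(sqrt(6)*c/6)


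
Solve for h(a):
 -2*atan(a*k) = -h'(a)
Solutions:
 h(a) = C1 + 2*Piecewise((a*atan(a*k) - log(a^2*k^2 + 1)/(2*k), Ne(k, 0)), (0, True))


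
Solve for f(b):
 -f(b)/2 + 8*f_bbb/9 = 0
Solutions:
 f(b) = C3*exp(6^(2/3)*b/4) + (C1*sin(3*2^(2/3)*3^(1/6)*b/8) + C2*cos(3*2^(2/3)*3^(1/6)*b/8))*exp(-6^(2/3)*b/8)


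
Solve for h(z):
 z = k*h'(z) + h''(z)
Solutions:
 h(z) = C1 + C2*exp(-k*z) + z^2/(2*k) - z/k^2


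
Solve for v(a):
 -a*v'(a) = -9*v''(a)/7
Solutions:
 v(a) = C1 + C2*erfi(sqrt(14)*a/6)


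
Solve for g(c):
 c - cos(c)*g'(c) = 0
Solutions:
 g(c) = C1 + Integral(c/cos(c), c)


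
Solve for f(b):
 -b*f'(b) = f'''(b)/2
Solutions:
 f(b) = C1 + Integral(C2*airyai(-2^(1/3)*b) + C3*airybi(-2^(1/3)*b), b)


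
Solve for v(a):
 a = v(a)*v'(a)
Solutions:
 v(a) = -sqrt(C1 + a^2)
 v(a) = sqrt(C1 + a^2)


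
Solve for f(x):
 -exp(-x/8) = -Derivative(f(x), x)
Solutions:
 f(x) = C1 - 8*exp(-x/8)


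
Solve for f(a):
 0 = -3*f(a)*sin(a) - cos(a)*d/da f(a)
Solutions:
 f(a) = C1*cos(a)^3


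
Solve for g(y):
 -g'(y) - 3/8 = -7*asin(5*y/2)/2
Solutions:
 g(y) = C1 + 7*y*asin(5*y/2)/2 - 3*y/8 + 7*sqrt(4 - 25*y^2)/10


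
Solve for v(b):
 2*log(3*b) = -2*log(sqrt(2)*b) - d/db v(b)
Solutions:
 v(b) = C1 - 4*b*log(b) - b*log(18) + 4*b


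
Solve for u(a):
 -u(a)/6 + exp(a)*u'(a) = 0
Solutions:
 u(a) = C1*exp(-exp(-a)/6)


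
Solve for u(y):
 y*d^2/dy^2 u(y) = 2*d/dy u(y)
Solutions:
 u(y) = C1 + C2*y^3


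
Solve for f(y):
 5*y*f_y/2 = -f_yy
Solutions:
 f(y) = C1 + C2*erf(sqrt(5)*y/2)


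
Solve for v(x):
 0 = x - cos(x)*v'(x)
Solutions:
 v(x) = C1 + Integral(x/cos(x), x)


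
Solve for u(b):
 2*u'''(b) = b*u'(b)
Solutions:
 u(b) = C1 + Integral(C2*airyai(2^(2/3)*b/2) + C3*airybi(2^(2/3)*b/2), b)


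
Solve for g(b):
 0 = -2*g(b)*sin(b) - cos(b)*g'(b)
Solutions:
 g(b) = C1*cos(b)^2


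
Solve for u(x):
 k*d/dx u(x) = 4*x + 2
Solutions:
 u(x) = C1 + 2*x^2/k + 2*x/k


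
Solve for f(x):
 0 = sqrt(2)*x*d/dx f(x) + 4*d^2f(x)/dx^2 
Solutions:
 f(x) = C1 + C2*erf(2^(3/4)*x/4)


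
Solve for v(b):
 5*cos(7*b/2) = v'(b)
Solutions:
 v(b) = C1 + 10*sin(7*b/2)/7


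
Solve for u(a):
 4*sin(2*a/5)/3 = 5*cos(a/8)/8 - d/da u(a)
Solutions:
 u(a) = C1 + 5*sin(a/8) + 10*cos(2*a/5)/3


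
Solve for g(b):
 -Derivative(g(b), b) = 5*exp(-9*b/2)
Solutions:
 g(b) = C1 + 10*exp(-9*b/2)/9


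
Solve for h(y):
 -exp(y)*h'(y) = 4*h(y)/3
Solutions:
 h(y) = C1*exp(4*exp(-y)/3)


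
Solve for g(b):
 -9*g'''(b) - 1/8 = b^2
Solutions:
 g(b) = C1 + C2*b + C3*b^2 - b^5/540 - b^3/432


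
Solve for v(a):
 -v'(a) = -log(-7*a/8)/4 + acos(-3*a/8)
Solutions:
 v(a) = C1 + a*log(-a)/4 - a*acos(-3*a/8) - a*log(2) - a/4 + a*log(14)/4 - sqrt(64 - 9*a^2)/3


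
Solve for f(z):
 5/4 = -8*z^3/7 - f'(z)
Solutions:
 f(z) = C1 - 2*z^4/7 - 5*z/4


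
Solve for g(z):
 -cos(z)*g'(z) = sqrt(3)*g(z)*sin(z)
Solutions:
 g(z) = C1*cos(z)^(sqrt(3))


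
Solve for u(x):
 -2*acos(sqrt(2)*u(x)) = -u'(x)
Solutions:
 Integral(1/acos(sqrt(2)*_y), (_y, u(x))) = C1 + 2*x


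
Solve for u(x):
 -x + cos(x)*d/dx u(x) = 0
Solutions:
 u(x) = C1 + Integral(x/cos(x), x)


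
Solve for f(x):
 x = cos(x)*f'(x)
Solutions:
 f(x) = C1 + Integral(x/cos(x), x)


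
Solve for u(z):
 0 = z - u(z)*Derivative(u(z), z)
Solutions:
 u(z) = -sqrt(C1 + z^2)
 u(z) = sqrt(C1 + z^2)


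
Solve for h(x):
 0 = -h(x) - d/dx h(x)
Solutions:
 h(x) = C1*exp(-x)


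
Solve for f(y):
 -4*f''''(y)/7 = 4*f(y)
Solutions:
 f(y) = (C1*sin(sqrt(2)*7^(1/4)*y/2) + C2*cos(sqrt(2)*7^(1/4)*y/2))*exp(-sqrt(2)*7^(1/4)*y/2) + (C3*sin(sqrt(2)*7^(1/4)*y/2) + C4*cos(sqrt(2)*7^(1/4)*y/2))*exp(sqrt(2)*7^(1/4)*y/2)


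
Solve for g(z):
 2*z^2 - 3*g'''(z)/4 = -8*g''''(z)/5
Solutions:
 g(z) = C1 + C2*z + C3*z^2 + C4*exp(15*z/32) + 2*z^5/45 + 64*z^4/135 + 8192*z^3/2025


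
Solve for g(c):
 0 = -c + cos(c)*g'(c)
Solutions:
 g(c) = C1 + Integral(c/cos(c), c)


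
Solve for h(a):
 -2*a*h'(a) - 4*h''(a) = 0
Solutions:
 h(a) = C1 + C2*erf(a/2)


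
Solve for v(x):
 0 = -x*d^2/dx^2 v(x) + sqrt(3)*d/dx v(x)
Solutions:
 v(x) = C1 + C2*x^(1 + sqrt(3))


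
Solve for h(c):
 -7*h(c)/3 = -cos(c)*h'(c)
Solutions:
 h(c) = C1*(sin(c) + 1)^(7/6)/(sin(c) - 1)^(7/6)


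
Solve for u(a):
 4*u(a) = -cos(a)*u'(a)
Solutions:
 u(a) = C1*(sin(a)^2 - 2*sin(a) + 1)/(sin(a)^2 + 2*sin(a) + 1)


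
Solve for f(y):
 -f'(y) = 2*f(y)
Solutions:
 f(y) = C1*exp(-2*y)


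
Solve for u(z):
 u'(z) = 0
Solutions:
 u(z) = C1


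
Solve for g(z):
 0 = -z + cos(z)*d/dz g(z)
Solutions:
 g(z) = C1 + Integral(z/cos(z), z)


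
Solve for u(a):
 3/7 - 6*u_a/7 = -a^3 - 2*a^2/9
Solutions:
 u(a) = C1 + 7*a^4/24 + 7*a^3/81 + a/2


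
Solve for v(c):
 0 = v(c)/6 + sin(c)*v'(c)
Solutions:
 v(c) = C1*(cos(c) + 1)^(1/12)/(cos(c) - 1)^(1/12)


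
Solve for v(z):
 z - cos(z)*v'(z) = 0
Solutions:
 v(z) = C1 + Integral(z/cos(z), z)


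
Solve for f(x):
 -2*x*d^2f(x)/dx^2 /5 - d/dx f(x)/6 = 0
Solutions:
 f(x) = C1 + C2*x^(7/12)


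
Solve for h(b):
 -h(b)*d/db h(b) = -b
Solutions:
 h(b) = -sqrt(C1 + b^2)
 h(b) = sqrt(C1 + b^2)


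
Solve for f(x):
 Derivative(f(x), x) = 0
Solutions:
 f(x) = C1


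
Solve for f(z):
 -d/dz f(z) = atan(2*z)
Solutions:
 f(z) = C1 - z*atan(2*z) + log(4*z^2 + 1)/4


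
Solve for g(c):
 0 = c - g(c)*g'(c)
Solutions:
 g(c) = -sqrt(C1 + c^2)
 g(c) = sqrt(C1 + c^2)


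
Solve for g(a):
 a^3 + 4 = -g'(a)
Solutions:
 g(a) = C1 - a^4/4 - 4*a


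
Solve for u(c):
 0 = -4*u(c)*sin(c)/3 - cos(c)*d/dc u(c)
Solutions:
 u(c) = C1*cos(c)^(4/3)


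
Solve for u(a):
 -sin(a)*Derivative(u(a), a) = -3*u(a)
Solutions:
 u(a) = C1*(cos(a) - 1)^(3/2)/(cos(a) + 1)^(3/2)


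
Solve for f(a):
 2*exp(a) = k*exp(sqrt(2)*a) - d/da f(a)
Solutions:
 f(a) = C1 + sqrt(2)*k*exp(sqrt(2)*a)/2 - 2*exp(a)


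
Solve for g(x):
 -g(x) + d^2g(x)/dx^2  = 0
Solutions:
 g(x) = C1*exp(-x) + C2*exp(x)


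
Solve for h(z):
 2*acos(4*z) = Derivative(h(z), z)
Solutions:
 h(z) = C1 + 2*z*acos(4*z) - sqrt(1 - 16*z^2)/2


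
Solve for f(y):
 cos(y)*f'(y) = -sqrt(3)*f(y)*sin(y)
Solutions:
 f(y) = C1*cos(y)^(sqrt(3))


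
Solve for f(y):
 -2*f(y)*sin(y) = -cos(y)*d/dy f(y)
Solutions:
 f(y) = C1/cos(y)^2


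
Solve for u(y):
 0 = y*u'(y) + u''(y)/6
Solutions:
 u(y) = C1 + C2*erf(sqrt(3)*y)


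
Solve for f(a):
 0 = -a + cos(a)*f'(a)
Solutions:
 f(a) = C1 + Integral(a/cos(a), a)


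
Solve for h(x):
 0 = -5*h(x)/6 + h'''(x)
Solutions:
 h(x) = C3*exp(5^(1/3)*6^(2/3)*x/6) + (C1*sin(2^(2/3)*3^(1/6)*5^(1/3)*x/4) + C2*cos(2^(2/3)*3^(1/6)*5^(1/3)*x/4))*exp(-5^(1/3)*6^(2/3)*x/12)


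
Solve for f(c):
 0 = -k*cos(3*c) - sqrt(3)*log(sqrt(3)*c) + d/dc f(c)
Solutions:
 f(c) = C1 + sqrt(3)*c*(log(c) - 1) + sqrt(3)*c*log(3)/2 + k*sin(3*c)/3


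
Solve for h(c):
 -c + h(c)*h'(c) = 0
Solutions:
 h(c) = -sqrt(C1 + c^2)
 h(c) = sqrt(C1 + c^2)


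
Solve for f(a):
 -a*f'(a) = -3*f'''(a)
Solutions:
 f(a) = C1 + Integral(C2*airyai(3^(2/3)*a/3) + C3*airybi(3^(2/3)*a/3), a)


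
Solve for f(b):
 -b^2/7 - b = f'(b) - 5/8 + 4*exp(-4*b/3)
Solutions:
 f(b) = C1 - b^3/21 - b^2/2 + 5*b/8 + 3*exp(-4*b/3)


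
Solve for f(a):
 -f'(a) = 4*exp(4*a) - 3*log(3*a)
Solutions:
 f(a) = C1 + 3*a*log(a) + 3*a*(-1 + log(3)) - exp(4*a)


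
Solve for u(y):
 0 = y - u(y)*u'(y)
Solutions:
 u(y) = -sqrt(C1 + y^2)
 u(y) = sqrt(C1 + y^2)


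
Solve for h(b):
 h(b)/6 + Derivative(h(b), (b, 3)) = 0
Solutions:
 h(b) = C3*exp(-6^(2/3)*b/6) + (C1*sin(2^(2/3)*3^(1/6)*b/4) + C2*cos(2^(2/3)*3^(1/6)*b/4))*exp(6^(2/3)*b/12)


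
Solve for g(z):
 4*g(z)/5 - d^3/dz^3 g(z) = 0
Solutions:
 g(z) = C3*exp(10^(2/3)*z/5) + (C1*sin(10^(2/3)*sqrt(3)*z/10) + C2*cos(10^(2/3)*sqrt(3)*z/10))*exp(-10^(2/3)*z/10)


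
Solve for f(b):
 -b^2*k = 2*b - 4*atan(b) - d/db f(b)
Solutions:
 f(b) = C1 + b^3*k/3 + b^2 - 4*b*atan(b) + 2*log(b^2 + 1)


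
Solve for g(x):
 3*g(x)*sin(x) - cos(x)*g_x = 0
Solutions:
 g(x) = C1/cos(x)^3


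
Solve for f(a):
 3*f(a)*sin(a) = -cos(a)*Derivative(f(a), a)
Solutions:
 f(a) = C1*cos(a)^3


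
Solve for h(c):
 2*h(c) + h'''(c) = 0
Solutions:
 h(c) = C3*exp(-2^(1/3)*c) + (C1*sin(2^(1/3)*sqrt(3)*c/2) + C2*cos(2^(1/3)*sqrt(3)*c/2))*exp(2^(1/3)*c/2)


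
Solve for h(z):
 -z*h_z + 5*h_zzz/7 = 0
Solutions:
 h(z) = C1 + Integral(C2*airyai(5^(2/3)*7^(1/3)*z/5) + C3*airybi(5^(2/3)*7^(1/3)*z/5), z)


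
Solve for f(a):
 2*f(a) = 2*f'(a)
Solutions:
 f(a) = C1*exp(a)


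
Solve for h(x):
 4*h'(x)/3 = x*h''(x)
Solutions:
 h(x) = C1 + C2*x^(7/3)


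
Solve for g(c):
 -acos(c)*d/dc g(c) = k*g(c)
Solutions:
 g(c) = C1*exp(-k*Integral(1/acos(c), c))


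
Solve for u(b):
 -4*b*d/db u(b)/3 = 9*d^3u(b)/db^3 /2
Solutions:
 u(b) = C1 + Integral(C2*airyai(-2*b/3) + C3*airybi(-2*b/3), b)


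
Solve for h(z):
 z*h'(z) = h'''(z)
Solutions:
 h(z) = C1 + Integral(C2*airyai(z) + C3*airybi(z), z)


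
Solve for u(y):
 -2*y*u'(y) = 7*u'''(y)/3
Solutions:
 u(y) = C1 + Integral(C2*airyai(-6^(1/3)*7^(2/3)*y/7) + C3*airybi(-6^(1/3)*7^(2/3)*y/7), y)


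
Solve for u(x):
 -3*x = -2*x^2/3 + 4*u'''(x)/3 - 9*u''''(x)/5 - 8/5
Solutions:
 u(x) = C1 + C2*x + C3*x^2 + C4*exp(20*x/27) + x^5/120 - 3*x^4/80 - x^3/400


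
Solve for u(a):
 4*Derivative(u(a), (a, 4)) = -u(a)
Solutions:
 u(a) = (C1*sin(a/2) + C2*cos(a/2))*exp(-a/2) + (C3*sin(a/2) + C4*cos(a/2))*exp(a/2)


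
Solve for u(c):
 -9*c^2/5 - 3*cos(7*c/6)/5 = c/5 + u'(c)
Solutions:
 u(c) = C1 - 3*c^3/5 - c^2/10 - 18*sin(7*c/6)/35


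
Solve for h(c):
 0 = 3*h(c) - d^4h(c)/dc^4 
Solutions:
 h(c) = C1*exp(-3^(1/4)*c) + C2*exp(3^(1/4)*c) + C3*sin(3^(1/4)*c) + C4*cos(3^(1/4)*c)


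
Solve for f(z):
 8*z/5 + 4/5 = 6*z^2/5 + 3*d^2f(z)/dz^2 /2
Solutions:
 f(z) = C1 + C2*z - z^4/15 + 8*z^3/45 + 4*z^2/15


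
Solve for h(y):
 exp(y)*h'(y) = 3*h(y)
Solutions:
 h(y) = C1*exp(-3*exp(-y))


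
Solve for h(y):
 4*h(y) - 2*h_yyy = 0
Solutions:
 h(y) = C3*exp(2^(1/3)*y) + (C1*sin(2^(1/3)*sqrt(3)*y/2) + C2*cos(2^(1/3)*sqrt(3)*y/2))*exp(-2^(1/3)*y/2)


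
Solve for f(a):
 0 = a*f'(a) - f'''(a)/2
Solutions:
 f(a) = C1 + Integral(C2*airyai(2^(1/3)*a) + C3*airybi(2^(1/3)*a), a)


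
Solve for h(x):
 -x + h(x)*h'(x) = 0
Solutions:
 h(x) = -sqrt(C1 + x^2)
 h(x) = sqrt(C1 + x^2)


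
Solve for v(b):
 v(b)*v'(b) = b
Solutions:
 v(b) = -sqrt(C1 + b^2)
 v(b) = sqrt(C1 + b^2)


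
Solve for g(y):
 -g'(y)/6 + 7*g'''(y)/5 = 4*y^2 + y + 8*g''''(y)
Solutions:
 g(y) = C1 + C2*exp(y*(49/(60*sqrt(86570) + 17657)^(1/3) + 14 + (60*sqrt(86570) + 17657)^(1/3))/240)*sin(sqrt(3)*y*(-(60*sqrt(86570) + 17657)^(1/3) + 49/(60*sqrt(86570) + 17657)^(1/3))/240) + C3*exp(y*(49/(60*sqrt(86570) + 17657)^(1/3) + 14 + (60*sqrt(86570) + 17657)^(1/3))/240)*cos(sqrt(3)*y*(-(60*sqrt(86570) + 17657)^(1/3) + 49/(60*sqrt(86570) + 17657)^(1/3))/240) + C4*exp(y*(-(60*sqrt(86570) + 17657)^(1/3) - 49/(60*sqrt(86570) + 17657)^(1/3) + 7)/120) - 8*y^3 - 3*y^2 - 2016*y/5


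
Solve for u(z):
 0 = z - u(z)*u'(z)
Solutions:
 u(z) = -sqrt(C1 + z^2)
 u(z) = sqrt(C1 + z^2)


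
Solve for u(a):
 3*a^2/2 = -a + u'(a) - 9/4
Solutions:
 u(a) = C1 + a^3/2 + a^2/2 + 9*a/4


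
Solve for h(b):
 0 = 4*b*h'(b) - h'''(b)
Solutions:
 h(b) = C1 + Integral(C2*airyai(2^(2/3)*b) + C3*airybi(2^(2/3)*b), b)


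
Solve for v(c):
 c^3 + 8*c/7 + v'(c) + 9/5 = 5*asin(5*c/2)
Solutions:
 v(c) = C1 - c^4/4 - 4*c^2/7 + 5*c*asin(5*c/2) - 9*c/5 + sqrt(4 - 25*c^2)


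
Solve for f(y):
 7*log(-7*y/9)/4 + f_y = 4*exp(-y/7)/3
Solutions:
 f(y) = C1 - 7*y*log(-y)/4 + 7*y*(-log(7) + 1 + 2*log(3))/4 - 28*exp(-y/7)/3


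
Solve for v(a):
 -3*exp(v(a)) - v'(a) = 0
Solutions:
 v(a) = log(1/(C1 + 3*a))


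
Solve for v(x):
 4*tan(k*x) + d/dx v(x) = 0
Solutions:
 v(x) = C1 - 4*Piecewise((-log(cos(k*x))/k, Ne(k, 0)), (0, True))


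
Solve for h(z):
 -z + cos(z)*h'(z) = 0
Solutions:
 h(z) = C1 + Integral(z/cos(z), z)


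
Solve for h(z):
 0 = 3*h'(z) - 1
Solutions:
 h(z) = C1 + z/3


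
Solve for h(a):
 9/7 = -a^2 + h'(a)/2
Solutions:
 h(a) = C1 + 2*a^3/3 + 18*a/7


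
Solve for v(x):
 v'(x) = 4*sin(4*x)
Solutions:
 v(x) = C1 - cos(4*x)


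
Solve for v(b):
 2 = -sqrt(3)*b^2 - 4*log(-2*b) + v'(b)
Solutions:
 v(b) = C1 + sqrt(3)*b^3/3 + 4*b*log(-b) + 2*b*(-1 + 2*log(2))


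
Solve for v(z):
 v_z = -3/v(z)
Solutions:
 v(z) = -sqrt(C1 - 6*z)
 v(z) = sqrt(C1 - 6*z)


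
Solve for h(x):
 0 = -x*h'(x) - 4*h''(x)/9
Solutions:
 h(x) = C1 + C2*erf(3*sqrt(2)*x/4)


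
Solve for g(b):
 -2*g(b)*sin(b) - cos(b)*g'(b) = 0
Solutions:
 g(b) = C1*cos(b)^2


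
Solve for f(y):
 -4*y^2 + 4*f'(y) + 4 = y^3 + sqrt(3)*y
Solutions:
 f(y) = C1 + y^4/16 + y^3/3 + sqrt(3)*y^2/8 - y


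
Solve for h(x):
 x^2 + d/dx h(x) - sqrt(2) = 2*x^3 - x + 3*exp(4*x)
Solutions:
 h(x) = C1 + x^4/2 - x^3/3 - x^2/2 + sqrt(2)*x + 3*exp(4*x)/4


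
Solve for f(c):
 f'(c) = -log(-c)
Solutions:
 f(c) = C1 - c*log(-c) + c


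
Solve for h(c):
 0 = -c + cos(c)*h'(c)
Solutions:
 h(c) = C1 + Integral(c/cos(c), c)


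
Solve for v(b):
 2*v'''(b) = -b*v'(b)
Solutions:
 v(b) = C1 + Integral(C2*airyai(-2^(2/3)*b/2) + C3*airybi(-2^(2/3)*b/2), b)


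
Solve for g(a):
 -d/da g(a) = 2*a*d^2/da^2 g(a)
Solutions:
 g(a) = C1 + C2*sqrt(a)


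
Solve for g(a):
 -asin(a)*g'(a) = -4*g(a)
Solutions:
 g(a) = C1*exp(4*Integral(1/asin(a), a))


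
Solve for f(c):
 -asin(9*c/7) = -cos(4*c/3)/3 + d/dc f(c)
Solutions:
 f(c) = C1 - c*asin(9*c/7) - sqrt(49 - 81*c^2)/9 + sin(4*c/3)/4


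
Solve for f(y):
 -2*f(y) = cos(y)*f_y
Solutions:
 f(y) = C1*(sin(y) - 1)/(sin(y) + 1)


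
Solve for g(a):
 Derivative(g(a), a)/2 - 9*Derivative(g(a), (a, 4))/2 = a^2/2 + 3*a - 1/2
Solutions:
 g(a) = C1 + C4*exp(3^(1/3)*a/3) + a^3/3 + 3*a^2 - a + (C2*sin(3^(5/6)*a/6) + C3*cos(3^(5/6)*a/6))*exp(-3^(1/3)*a/6)


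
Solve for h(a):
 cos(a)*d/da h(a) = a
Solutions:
 h(a) = C1 + Integral(a/cos(a), a)


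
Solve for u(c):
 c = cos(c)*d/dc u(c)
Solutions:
 u(c) = C1 + Integral(c/cos(c), c)


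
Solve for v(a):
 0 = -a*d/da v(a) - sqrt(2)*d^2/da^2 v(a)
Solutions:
 v(a) = C1 + C2*erf(2^(1/4)*a/2)


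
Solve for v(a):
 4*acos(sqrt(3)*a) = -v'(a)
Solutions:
 v(a) = C1 - 4*a*acos(sqrt(3)*a) + 4*sqrt(3)*sqrt(1 - 3*a^2)/3


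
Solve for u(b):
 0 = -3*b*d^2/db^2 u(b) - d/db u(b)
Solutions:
 u(b) = C1 + C2*b^(2/3)


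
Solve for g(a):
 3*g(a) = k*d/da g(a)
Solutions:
 g(a) = C1*exp(3*a/k)


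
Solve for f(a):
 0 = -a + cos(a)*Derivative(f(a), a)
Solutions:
 f(a) = C1 + Integral(a/cos(a), a)


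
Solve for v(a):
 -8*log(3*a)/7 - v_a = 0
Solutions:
 v(a) = C1 - 8*a*log(a)/7 - 8*a*log(3)/7 + 8*a/7


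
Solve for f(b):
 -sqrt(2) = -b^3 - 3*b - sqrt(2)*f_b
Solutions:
 f(b) = C1 - sqrt(2)*b^4/8 - 3*sqrt(2)*b^2/4 + b


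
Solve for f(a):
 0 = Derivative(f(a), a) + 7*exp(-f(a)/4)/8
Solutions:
 f(a) = 4*log(C1 - 7*a/32)


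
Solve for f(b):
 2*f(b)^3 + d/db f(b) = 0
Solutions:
 f(b) = -sqrt(2)*sqrt(-1/(C1 - 2*b))/2
 f(b) = sqrt(2)*sqrt(-1/(C1 - 2*b))/2


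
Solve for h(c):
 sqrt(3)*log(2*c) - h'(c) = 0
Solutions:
 h(c) = C1 + sqrt(3)*c*log(c) - sqrt(3)*c + sqrt(3)*c*log(2)


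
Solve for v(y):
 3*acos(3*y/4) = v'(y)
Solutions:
 v(y) = C1 + 3*y*acos(3*y/4) - sqrt(16 - 9*y^2)


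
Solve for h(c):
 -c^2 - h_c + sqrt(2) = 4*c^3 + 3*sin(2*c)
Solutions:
 h(c) = C1 - c^4 - c^3/3 + sqrt(2)*c + 3*cos(2*c)/2


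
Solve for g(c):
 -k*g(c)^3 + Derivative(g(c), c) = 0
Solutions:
 g(c) = -sqrt(2)*sqrt(-1/(C1 + c*k))/2
 g(c) = sqrt(2)*sqrt(-1/(C1 + c*k))/2


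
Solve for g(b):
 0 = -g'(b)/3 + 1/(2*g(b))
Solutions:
 g(b) = -sqrt(C1 + 3*b)
 g(b) = sqrt(C1 + 3*b)


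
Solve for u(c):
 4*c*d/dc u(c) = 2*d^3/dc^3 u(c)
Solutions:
 u(c) = C1 + Integral(C2*airyai(2^(1/3)*c) + C3*airybi(2^(1/3)*c), c)


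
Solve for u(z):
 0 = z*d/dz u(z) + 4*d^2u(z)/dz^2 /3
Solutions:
 u(z) = C1 + C2*erf(sqrt(6)*z/4)


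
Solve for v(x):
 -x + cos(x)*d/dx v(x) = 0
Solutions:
 v(x) = C1 + Integral(x/cos(x), x)


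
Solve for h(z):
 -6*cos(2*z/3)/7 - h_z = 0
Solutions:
 h(z) = C1 - 9*sin(2*z/3)/7


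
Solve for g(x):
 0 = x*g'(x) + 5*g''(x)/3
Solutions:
 g(x) = C1 + C2*erf(sqrt(30)*x/10)


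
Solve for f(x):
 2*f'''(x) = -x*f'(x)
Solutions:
 f(x) = C1 + Integral(C2*airyai(-2^(2/3)*x/2) + C3*airybi(-2^(2/3)*x/2), x)


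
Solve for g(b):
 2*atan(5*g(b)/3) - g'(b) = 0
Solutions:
 Integral(1/atan(5*_y/3), (_y, g(b))) = C1 + 2*b


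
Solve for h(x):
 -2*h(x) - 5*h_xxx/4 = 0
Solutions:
 h(x) = C3*exp(-2*5^(2/3)*x/5) + (C1*sin(sqrt(3)*5^(2/3)*x/5) + C2*cos(sqrt(3)*5^(2/3)*x/5))*exp(5^(2/3)*x/5)


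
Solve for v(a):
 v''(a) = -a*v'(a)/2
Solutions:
 v(a) = C1 + C2*erf(a/2)


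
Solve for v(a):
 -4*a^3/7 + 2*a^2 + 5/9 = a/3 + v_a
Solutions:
 v(a) = C1 - a^4/7 + 2*a^3/3 - a^2/6 + 5*a/9


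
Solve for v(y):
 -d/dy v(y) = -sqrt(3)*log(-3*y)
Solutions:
 v(y) = C1 + sqrt(3)*y*log(-y) + sqrt(3)*y*(-1 + log(3))


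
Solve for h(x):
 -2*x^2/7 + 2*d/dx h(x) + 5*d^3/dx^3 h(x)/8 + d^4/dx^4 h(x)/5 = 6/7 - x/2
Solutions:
 h(x) = C1 + C2*exp(x*(-50 + 125*5^(2/3)/(96*sqrt(30111) + 16949)^(1/3) + 5^(1/3)*(96*sqrt(30111) + 16949)^(1/3))/48)*sin(sqrt(3)*5^(1/3)*x*(-(96*sqrt(30111) + 16949)^(1/3) + 125*5^(1/3)/(96*sqrt(30111) + 16949)^(1/3))/48) + C3*exp(x*(-50 + 125*5^(2/3)/(96*sqrt(30111) + 16949)^(1/3) + 5^(1/3)*(96*sqrt(30111) + 16949)^(1/3))/48)*cos(sqrt(3)*5^(1/3)*x*(-(96*sqrt(30111) + 16949)^(1/3) + 125*5^(1/3)/(96*sqrt(30111) + 16949)^(1/3))/48) + C4*exp(-x*(125*5^(2/3)/(96*sqrt(30111) + 16949)^(1/3) + 25 + 5^(1/3)*(96*sqrt(30111) + 16949)^(1/3))/24) + x^3/21 - x^2/8 + 19*x/56


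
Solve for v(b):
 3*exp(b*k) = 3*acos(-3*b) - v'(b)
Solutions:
 v(b) = C1 + 3*b*acos(-3*b) + sqrt(1 - 9*b^2) - 3*Piecewise((exp(b*k)/k, Ne(k, 0)), (b, True))


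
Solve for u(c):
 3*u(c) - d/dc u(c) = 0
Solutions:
 u(c) = C1*exp(3*c)


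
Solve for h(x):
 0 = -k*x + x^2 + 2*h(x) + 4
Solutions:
 h(x) = k*x/2 - x^2/2 - 2


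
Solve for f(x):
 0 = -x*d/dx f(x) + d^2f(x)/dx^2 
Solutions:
 f(x) = C1 + C2*erfi(sqrt(2)*x/2)


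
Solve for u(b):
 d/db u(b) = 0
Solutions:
 u(b) = C1


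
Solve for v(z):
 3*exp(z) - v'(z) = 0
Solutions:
 v(z) = C1 + 3*exp(z)


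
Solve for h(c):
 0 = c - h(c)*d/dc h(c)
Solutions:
 h(c) = -sqrt(C1 + c^2)
 h(c) = sqrt(C1 + c^2)


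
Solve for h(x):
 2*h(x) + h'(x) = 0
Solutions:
 h(x) = C1*exp(-2*x)


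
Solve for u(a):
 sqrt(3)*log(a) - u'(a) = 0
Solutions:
 u(a) = C1 + sqrt(3)*a*log(a) - sqrt(3)*a


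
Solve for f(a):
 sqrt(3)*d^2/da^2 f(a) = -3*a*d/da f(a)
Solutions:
 f(a) = C1 + C2*erf(sqrt(2)*3^(1/4)*a/2)


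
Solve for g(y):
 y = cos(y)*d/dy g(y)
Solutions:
 g(y) = C1 + Integral(y/cos(y), y)


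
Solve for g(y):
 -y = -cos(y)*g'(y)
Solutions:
 g(y) = C1 + Integral(y/cos(y), y)


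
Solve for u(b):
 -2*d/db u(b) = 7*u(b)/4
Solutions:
 u(b) = C1*exp(-7*b/8)


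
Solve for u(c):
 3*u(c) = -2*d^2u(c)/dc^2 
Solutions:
 u(c) = C1*sin(sqrt(6)*c/2) + C2*cos(sqrt(6)*c/2)


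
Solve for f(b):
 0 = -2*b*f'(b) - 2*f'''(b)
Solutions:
 f(b) = C1 + Integral(C2*airyai(-b) + C3*airybi(-b), b)


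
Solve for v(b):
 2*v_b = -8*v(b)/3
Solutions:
 v(b) = C1*exp(-4*b/3)


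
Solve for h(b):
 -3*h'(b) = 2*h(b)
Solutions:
 h(b) = C1*exp(-2*b/3)


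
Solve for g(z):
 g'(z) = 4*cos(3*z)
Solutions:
 g(z) = C1 + 4*sin(3*z)/3


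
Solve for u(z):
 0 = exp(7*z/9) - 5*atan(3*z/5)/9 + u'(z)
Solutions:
 u(z) = C1 + 5*z*atan(3*z/5)/9 - 9*exp(7*z/9)/7 - 25*log(9*z^2 + 25)/54


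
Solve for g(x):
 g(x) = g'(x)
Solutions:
 g(x) = C1*exp(x)


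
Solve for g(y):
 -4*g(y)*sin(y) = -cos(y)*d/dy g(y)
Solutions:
 g(y) = C1/cos(y)^4


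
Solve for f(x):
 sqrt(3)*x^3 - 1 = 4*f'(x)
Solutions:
 f(x) = C1 + sqrt(3)*x^4/16 - x/4


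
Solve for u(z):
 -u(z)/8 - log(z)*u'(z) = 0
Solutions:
 u(z) = C1*exp(-li(z)/8)


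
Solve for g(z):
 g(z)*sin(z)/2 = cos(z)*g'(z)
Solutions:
 g(z) = C1/sqrt(cos(z))


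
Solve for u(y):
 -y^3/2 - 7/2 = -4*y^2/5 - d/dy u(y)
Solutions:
 u(y) = C1 + y^4/8 - 4*y^3/15 + 7*y/2


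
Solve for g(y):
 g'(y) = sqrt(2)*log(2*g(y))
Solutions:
 -sqrt(2)*Integral(1/(log(_y) + log(2)), (_y, g(y)))/2 = C1 - y


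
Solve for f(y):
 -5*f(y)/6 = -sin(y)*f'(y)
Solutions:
 f(y) = C1*(cos(y) - 1)^(5/12)/(cos(y) + 1)^(5/12)


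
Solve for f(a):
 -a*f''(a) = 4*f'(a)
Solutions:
 f(a) = C1 + C2/a^3


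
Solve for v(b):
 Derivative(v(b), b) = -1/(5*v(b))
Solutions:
 v(b) = -sqrt(C1 - 10*b)/5
 v(b) = sqrt(C1 - 10*b)/5


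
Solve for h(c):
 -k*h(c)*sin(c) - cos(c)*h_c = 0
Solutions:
 h(c) = C1*exp(k*log(cos(c)))


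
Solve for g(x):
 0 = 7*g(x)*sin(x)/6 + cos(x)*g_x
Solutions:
 g(x) = C1*cos(x)^(7/6)


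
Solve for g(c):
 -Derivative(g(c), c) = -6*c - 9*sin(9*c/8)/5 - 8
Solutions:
 g(c) = C1 + 3*c^2 + 8*c - 8*cos(9*c/8)/5


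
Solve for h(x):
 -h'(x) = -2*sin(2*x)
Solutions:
 h(x) = C1 - cos(2*x)


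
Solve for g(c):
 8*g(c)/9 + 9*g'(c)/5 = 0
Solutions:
 g(c) = C1*exp(-40*c/81)


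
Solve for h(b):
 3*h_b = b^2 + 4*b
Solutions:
 h(b) = C1 + b^3/9 + 2*b^2/3


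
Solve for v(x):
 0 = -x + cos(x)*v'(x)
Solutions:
 v(x) = C1 + Integral(x/cos(x), x)


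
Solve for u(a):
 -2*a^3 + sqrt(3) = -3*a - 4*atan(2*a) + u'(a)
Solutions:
 u(a) = C1 - a^4/2 + 3*a^2/2 + 4*a*atan(2*a) + sqrt(3)*a - log(4*a^2 + 1)


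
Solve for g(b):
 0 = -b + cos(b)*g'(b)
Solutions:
 g(b) = C1 + Integral(b/cos(b), b)


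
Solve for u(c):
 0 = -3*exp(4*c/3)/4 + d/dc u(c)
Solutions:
 u(c) = C1 + 9*exp(4*c/3)/16


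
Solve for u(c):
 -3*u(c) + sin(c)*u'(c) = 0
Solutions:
 u(c) = C1*(cos(c) - 1)^(3/2)/(cos(c) + 1)^(3/2)


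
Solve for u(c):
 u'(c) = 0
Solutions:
 u(c) = C1


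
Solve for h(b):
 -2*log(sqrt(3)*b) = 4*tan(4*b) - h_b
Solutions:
 h(b) = C1 + 2*b*log(b) - 2*b + b*log(3) - log(cos(4*b))


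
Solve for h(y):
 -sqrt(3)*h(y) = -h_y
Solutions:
 h(y) = C1*exp(sqrt(3)*y)


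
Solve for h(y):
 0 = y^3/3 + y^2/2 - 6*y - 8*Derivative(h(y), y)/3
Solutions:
 h(y) = C1 + y^4/32 + y^3/16 - 9*y^2/8
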